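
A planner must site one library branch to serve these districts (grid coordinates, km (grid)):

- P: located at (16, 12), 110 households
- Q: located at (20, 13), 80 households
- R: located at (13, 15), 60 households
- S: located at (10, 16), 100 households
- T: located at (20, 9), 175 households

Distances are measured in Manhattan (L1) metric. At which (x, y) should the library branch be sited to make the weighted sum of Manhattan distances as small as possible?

Manhattan distance separates: Σwᵢ(|x−xᵢ|+|y−yᵢ|) = Σwᵢ|x−xᵢ| + Σwᵢ|y−yᵢ|, so x and y are optimised independently as 1-D weighted medians.
Total weight W = 525; half = 262.5.
x-coordinate, sorted with cumulative weight:
  x=10 (S, w=100) cum 100
  x=13 (R, w=60) cum 160
  x=16 (P, w=110) cum 270  ← median
  x=20 (Q, w=80) cum 350
  x=20 (T, w=175) cum 525
⇒ x* = 16
y-coordinate, sorted with cumulative weight:
  y=9 (T, w=175) cum 175
  y=12 (P, w=110) cum 285  ← median
  y=13 (Q, w=80) cum 365
  y=15 (R, w=60) cum 425
  y=16 (S, w=100) cum 525
⇒ y* = 12

(16, 12)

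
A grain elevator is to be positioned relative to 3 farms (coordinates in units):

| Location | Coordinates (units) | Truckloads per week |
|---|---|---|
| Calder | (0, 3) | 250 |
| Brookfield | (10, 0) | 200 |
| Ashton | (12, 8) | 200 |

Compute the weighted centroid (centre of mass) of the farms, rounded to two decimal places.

The minimiser of Σwᵢ‖p−pᵢ‖² is the weighted centroid p* = (Σwᵢpᵢ)/(Σwᵢ).
Σwᵢ = 650.
Σwᵢxᵢ = 250·0 + 200·10 + 200·12 = 4400.
Σwᵢyᵢ = 250·3 + 200·0 + 200·8 = 2350.
x* = 4400/650 = 6.77, y* = 2350/650 = 3.62.

(6.77, 3.62)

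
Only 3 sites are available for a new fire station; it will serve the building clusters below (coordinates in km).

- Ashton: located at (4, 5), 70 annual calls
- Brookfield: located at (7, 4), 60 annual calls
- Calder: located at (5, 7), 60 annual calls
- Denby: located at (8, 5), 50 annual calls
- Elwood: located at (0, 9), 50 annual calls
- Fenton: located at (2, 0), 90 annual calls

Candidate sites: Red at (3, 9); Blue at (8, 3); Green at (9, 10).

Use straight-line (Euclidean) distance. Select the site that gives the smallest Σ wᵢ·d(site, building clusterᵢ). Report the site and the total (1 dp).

Blue, total 1901.6 km

Total weighted distance at each candidate:
  Red (3, 9): total = 2127.7
  Blue (8, 3): total = 1901.6
  Green (9, 10): total = 2980.8
Minimum is at Blue with total 1901.6 km.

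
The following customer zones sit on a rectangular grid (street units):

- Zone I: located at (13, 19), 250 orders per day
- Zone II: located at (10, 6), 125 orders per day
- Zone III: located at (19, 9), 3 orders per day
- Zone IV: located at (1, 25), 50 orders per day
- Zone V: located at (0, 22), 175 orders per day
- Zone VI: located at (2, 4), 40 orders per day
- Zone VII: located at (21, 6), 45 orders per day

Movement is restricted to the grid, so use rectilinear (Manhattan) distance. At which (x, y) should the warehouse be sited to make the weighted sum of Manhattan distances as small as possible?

(10, 19)

Manhattan distance separates: Σwᵢ(|x−xᵢ|+|y−yᵢ|) = Σwᵢ|x−xᵢ| + Σwᵢ|y−yᵢ|, so x and y are optimised independently as 1-D weighted medians.
Total weight W = 688; half = 344.
x-coordinate, sorted with cumulative weight:
  x=0 (Zone V, w=175) cum 175
  x=1 (Zone IV, w=50) cum 225
  x=2 (Zone VI, w=40) cum 265
  x=10 (Zone II, w=125) cum 390  ← median
  x=13 (Zone I, w=250) cum 640
  x=19 (Zone III, w=3) cum 643
  x=21 (Zone VII, w=45) cum 688
⇒ x* = 10
y-coordinate, sorted with cumulative weight:
  y=4 (Zone VI, w=40) cum 40
  y=6 (Zone II, w=125) cum 165
  y=6 (Zone VII, w=45) cum 210
  y=9 (Zone III, w=3) cum 213
  y=19 (Zone I, w=250) cum 463  ← median
  y=22 (Zone V, w=175) cum 638
  y=25 (Zone IV, w=50) cum 688
⇒ y* = 19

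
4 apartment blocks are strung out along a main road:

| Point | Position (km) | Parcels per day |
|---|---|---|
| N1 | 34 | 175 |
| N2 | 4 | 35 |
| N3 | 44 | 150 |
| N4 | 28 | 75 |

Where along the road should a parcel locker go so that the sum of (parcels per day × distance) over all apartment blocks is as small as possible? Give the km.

For a sum of weighted absolute distances on a line, the optimum is the weighted median (not the mean). Total weight W = 435; half-weight = 217.5.
Sort by position and accumulate weight:
  km 4 (N2, w=35) → cum 35
  km 28 (N4, w=75) → cum 110
  km 34 (N1, w=175) → cum 285  ≥ 217.5 → median here
  km 44 (N3, w=150) → cum 435
Optimal location: km 34.

x = 34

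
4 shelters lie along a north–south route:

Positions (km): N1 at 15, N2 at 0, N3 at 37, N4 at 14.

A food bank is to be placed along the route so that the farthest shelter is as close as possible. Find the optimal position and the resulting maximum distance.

location 18.5, max distance 18.5

The 1-center on a line is the midpoint of the two extreme points: leftmost at 0, rightmost at 37.
Optimal location = (0 + 37)/2 = 18.5; maximum distance = (37 − 0)/2 = 18.5.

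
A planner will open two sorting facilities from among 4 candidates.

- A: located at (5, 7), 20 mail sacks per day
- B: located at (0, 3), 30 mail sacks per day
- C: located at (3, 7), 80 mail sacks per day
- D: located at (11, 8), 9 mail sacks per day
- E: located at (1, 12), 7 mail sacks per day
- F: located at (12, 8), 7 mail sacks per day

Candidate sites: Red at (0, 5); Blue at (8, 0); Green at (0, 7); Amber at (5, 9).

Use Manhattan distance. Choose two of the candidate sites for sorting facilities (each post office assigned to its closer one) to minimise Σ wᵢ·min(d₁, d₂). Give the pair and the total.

{Green, Amber}, total 561

Evaluate every pair (each demand assigned to the nearer of the two):
  {Green, Amber}: total = 561
  {Red, Amber}: total = 588
  {Red, Green}: total = 641
  {Blue, Green}: total = 685
  {Red, Blue}: total = 839
  {Blue, Amber}: total = 858
Best pair: {Green, Amber} with total 561.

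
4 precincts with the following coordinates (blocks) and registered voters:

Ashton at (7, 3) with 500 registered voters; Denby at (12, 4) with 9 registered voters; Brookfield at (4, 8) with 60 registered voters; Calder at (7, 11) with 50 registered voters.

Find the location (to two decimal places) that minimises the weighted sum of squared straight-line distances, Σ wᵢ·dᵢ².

The minimiser of Σwᵢ‖p−pᵢ‖² is the weighted centroid p* = (Σwᵢpᵢ)/(Σwᵢ).
Σwᵢ = 619.
Σwᵢxᵢ = 500·7 + 9·12 + 60·4 + 50·7 = 4198.
Σwᵢyᵢ = 500·3 + 9·4 + 60·8 + 50·11 = 2566.
x* = 4198/619 = 6.78, y* = 2566/619 = 4.15.

(6.78, 4.15)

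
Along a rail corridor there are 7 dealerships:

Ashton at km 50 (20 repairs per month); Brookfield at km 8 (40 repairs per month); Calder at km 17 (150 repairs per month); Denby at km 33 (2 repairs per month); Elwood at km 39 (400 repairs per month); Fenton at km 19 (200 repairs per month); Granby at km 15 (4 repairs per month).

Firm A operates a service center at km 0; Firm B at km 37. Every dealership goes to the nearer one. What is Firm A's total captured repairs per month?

The indifferent point is the midpoint (0+37)/2 = 18.5; dealerships left of it (closer to Firm A at 0) go to Firm A, those right go to Firm B.
  Brookfield at 8 (w=40) → Firm A
  Granby at 15 (w=4) → Firm A
  Calder at 17 (w=150) → Firm A
  Fenton at 19 (w=200) → Firm B
  Denby at 33 (w=2) → Firm B
  Elwood at 39 (w=400) → Firm B
  Ashton at 50 (w=20) → Firm B
Firm A captures 194; Firm B captures 622.

194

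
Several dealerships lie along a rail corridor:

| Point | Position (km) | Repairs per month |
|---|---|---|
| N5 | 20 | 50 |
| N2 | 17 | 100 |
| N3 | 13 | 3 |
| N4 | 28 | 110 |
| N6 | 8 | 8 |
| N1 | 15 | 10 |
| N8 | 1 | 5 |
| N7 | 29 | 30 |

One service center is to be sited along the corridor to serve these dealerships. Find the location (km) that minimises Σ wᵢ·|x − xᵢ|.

x = 20

For a sum of weighted absolute distances on a line, the optimum is the weighted median (not the mean). Total weight W = 316; half-weight = 158.
Sort by position and accumulate weight:
  km 1 (N8, w=5) → cum 5
  km 8 (N6, w=8) → cum 13
  km 13 (N3, w=3) → cum 16
  km 15 (N1, w=10) → cum 26
  km 17 (N2, w=100) → cum 126
  km 20 (N5, w=50) → cum 176  ≥ 158 → median here
  km 28 (N4, w=110) → cum 286
  km 29 (N7, w=30) → cum 316
Optimal location: km 20.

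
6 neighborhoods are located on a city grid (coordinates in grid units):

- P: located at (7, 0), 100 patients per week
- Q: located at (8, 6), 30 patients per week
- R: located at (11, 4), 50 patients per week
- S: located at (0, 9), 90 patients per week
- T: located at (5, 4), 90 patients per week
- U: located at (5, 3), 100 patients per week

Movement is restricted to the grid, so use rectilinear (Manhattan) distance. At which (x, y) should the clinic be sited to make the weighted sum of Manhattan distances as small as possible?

Manhattan distance separates: Σwᵢ(|x−xᵢ|+|y−yᵢ|) = Σwᵢ|x−xᵢ| + Σwᵢ|y−yᵢ|, so x and y are optimised independently as 1-D weighted medians.
Total weight W = 460; half = 230.
x-coordinate, sorted with cumulative weight:
  x=0 (S, w=90) cum 90
  x=5 (T, w=90) cum 180
  x=5 (U, w=100) cum 280  ← median
  x=7 (P, w=100) cum 380
  x=8 (Q, w=30) cum 410
  x=11 (R, w=50) cum 460
⇒ x* = 5
y-coordinate, sorted with cumulative weight:
  y=0 (P, w=100) cum 100
  y=3 (U, w=100) cum 200
  y=4 (R, w=50) cum 250  ← median
  y=4 (T, w=90) cum 340
  y=6 (Q, w=30) cum 370
  y=9 (S, w=90) cum 460
⇒ y* = 4

(5, 4)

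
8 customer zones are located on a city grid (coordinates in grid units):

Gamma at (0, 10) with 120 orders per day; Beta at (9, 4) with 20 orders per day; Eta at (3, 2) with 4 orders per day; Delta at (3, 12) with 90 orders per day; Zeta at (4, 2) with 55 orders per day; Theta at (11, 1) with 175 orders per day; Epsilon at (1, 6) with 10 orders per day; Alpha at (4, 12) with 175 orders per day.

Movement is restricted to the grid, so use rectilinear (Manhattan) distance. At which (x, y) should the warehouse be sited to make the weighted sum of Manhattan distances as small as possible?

Manhattan distance separates: Σwᵢ(|x−xᵢ|+|y−yᵢ|) = Σwᵢ|x−xᵢ| + Σwᵢ|y−yᵢ|, so x and y are optimised independently as 1-D weighted medians.
Total weight W = 649; half = 324.5.
x-coordinate, sorted with cumulative weight:
  x=0 (Gamma, w=120) cum 120
  x=1 (Epsilon, w=10) cum 130
  x=3 (Eta, w=4) cum 134
  x=3 (Delta, w=90) cum 224
  x=4 (Zeta, w=55) cum 279
  x=4 (Alpha, w=175) cum 454  ← median
  x=9 (Beta, w=20) cum 474
  x=11 (Theta, w=175) cum 649
⇒ x* = 4
y-coordinate, sorted with cumulative weight:
  y=1 (Theta, w=175) cum 175
  y=2 (Eta, w=4) cum 179
  y=2 (Zeta, w=55) cum 234
  y=4 (Beta, w=20) cum 254
  y=6 (Epsilon, w=10) cum 264
  y=10 (Gamma, w=120) cum 384  ← median
  y=12 (Delta, w=90) cum 474
  y=12 (Alpha, w=175) cum 649
⇒ y* = 10

(4, 10)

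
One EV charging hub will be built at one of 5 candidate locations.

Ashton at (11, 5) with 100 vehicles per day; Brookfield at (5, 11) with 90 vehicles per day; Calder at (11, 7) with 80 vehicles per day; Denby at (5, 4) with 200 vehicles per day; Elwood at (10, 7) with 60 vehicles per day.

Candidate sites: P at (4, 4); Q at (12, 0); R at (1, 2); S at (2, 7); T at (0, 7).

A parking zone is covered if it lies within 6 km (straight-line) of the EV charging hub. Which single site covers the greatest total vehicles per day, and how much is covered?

S, covering 290

Coverage radius r = 6 km; a point is covered iff (Δx)²+(Δy)² ≤ 6² = 36.
  P (4, 4): covers {Denby} → 200
  Q (12, 0): covers {Ashton} → 100
  R (1, 2): covers {Denby} → 200
  S (2, 7): covers {Brookfield, Denby} → 290
  T (0, 7): covers {Denby} → 200
Maximum coverage at S: 290 vehicles per day.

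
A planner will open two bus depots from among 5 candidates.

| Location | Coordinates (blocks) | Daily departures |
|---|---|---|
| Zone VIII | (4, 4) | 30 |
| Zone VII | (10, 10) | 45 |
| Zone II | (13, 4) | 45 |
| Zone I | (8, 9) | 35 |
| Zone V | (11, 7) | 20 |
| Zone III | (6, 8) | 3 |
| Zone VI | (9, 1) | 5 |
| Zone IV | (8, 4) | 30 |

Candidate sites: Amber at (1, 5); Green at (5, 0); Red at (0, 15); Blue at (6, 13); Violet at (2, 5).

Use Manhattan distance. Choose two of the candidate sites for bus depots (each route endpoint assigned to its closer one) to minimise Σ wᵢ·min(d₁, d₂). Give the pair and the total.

{Blue, Violet}, total 1655

Evaluate every pair (each demand assigned to the nearer of the two):
  {Blue, Violet}: total = 1655
  {Green, Blue}: total = 1685
  {Amber, Blue}: total = 1765
  {Green, Violet}: total = 2041
  {Amber, Violet}: total = 2071
  {Red, Violet}: total = 2071
  {Amber, Green}: total = 2174
  {Red, Blue}: total = 2215
  {Amber, Red}: total = 2284
  {Green, Red}: total = 2307
Best pair: {Blue, Violet} with total 1655.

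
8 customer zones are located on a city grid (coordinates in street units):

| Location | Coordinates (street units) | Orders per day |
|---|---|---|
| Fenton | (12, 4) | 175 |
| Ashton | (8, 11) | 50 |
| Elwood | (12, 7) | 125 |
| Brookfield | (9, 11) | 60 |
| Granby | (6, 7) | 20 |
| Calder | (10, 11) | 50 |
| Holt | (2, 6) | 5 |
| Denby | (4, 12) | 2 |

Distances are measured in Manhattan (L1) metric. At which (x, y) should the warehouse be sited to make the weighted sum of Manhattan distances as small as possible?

Manhattan distance separates: Σwᵢ(|x−xᵢ|+|y−yᵢ|) = Σwᵢ|x−xᵢ| + Σwᵢ|y−yᵢ|, so x and y are optimised independently as 1-D weighted medians.
Total weight W = 487; half = 243.5.
x-coordinate, sorted with cumulative weight:
  x=2 (Holt, w=5) cum 5
  x=4 (Denby, w=2) cum 7
  x=6 (Granby, w=20) cum 27
  x=8 (Ashton, w=50) cum 77
  x=9 (Brookfield, w=60) cum 137
  x=10 (Calder, w=50) cum 187
  x=12 (Fenton, w=175) cum 362  ← median
  x=12 (Elwood, w=125) cum 487
⇒ x* = 12
y-coordinate, sorted with cumulative weight:
  y=4 (Fenton, w=175) cum 175
  y=6 (Holt, w=5) cum 180
  y=7 (Elwood, w=125) cum 305  ← median
  y=7 (Granby, w=20) cum 325
  y=11 (Ashton, w=50) cum 375
  y=11 (Brookfield, w=60) cum 435
  y=11 (Calder, w=50) cum 485
  y=12 (Denby, w=2) cum 487
⇒ y* = 7

(12, 7)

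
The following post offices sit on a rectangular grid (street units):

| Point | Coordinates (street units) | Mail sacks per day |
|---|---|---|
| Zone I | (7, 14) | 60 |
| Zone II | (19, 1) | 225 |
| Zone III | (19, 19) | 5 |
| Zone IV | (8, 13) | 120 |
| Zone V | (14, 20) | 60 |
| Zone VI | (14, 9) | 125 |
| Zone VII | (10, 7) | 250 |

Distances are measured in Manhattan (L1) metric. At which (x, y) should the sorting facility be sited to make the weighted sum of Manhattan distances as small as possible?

Manhattan distance separates: Σwᵢ(|x−xᵢ|+|y−yᵢ|) = Σwᵢ|x−xᵢ| + Σwᵢ|y−yᵢ|, so x and y are optimised independently as 1-D weighted medians.
Total weight W = 845; half = 422.5.
x-coordinate, sorted with cumulative weight:
  x=7 (Zone I, w=60) cum 60
  x=8 (Zone IV, w=120) cum 180
  x=10 (Zone VII, w=250) cum 430  ← median
  x=14 (Zone V, w=60) cum 490
  x=14 (Zone VI, w=125) cum 615
  x=19 (Zone II, w=225) cum 840
  x=19 (Zone III, w=5) cum 845
⇒ x* = 10
y-coordinate, sorted with cumulative weight:
  y=1 (Zone II, w=225) cum 225
  y=7 (Zone VII, w=250) cum 475  ← median
  y=9 (Zone VI, w=125) cum 600
  y=13 (Zone IV, w=120) cum 720
  y=14 (Zone I, w=60) cum 780
  y=19 (Zone III, w=5) cum 785
  y=20 (Zone V, w=60) cum 845
⇒ y* = 7

(10, 7)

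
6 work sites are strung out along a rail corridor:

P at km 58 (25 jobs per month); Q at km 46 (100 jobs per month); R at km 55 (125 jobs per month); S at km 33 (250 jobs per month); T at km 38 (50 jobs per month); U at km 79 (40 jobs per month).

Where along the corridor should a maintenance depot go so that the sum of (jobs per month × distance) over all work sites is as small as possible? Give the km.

x = 38

For a sum of weighted absolute distances on a line, the optimum is the weighted median (not the mean). Total weight W = 590; half-weight = 295.
Sort by position and accumulate weight:
  km 33 (S, w=250) → cum 250
  km 38 (T, w=50) → cum 300  ≥ 295 → median here
  km 46 (Q, w=100) → cum 400
  km 55 (R, w=125) → cum 525
  km 58 (P, w=25) → cum 550
  km 79 (U, w=40) → cum 590
Optimal location: km 38.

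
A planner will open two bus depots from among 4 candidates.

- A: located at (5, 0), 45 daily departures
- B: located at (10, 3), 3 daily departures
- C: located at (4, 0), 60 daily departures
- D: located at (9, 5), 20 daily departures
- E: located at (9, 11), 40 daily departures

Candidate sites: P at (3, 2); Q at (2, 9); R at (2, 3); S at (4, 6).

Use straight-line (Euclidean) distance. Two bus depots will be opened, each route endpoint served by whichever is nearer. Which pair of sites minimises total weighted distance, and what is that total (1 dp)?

Evaluate every pair (each demand assigned to the nearer of the two):
  {P, S}: total = 666.4
  {P, Q}: total = 708.0
  {R, S}: total = 812.2
  {P, R}: total = 842.0
  {Q, R}: total = 868.1
  {Q, S}: total = 1038.7
Best pair: {P, S} with total 666.4.

{P, S}, total 666.4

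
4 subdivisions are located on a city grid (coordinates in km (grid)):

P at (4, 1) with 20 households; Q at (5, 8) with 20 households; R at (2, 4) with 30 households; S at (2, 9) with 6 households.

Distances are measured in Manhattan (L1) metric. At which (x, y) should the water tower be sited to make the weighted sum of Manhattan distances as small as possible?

(4, 4)

Manhattan distance separates: Σwᵢ(|x−xᵢ|+|y−yᵢ|) = Σwᵢ|x−xᵢ| + Σwᵢ|y−yᵢ|, so x and y are optimised independently as 1-D weighted medians.
Total weight W = 76; half = 38.
x-coordinate, sorted with cumulative weight:
  x=2 (R, w=30) cum 30
  x=2 (S, w=6) cum 36
  x=4 (P, w=20) cum 56  ← median
  x=5 (Q, w=20) cum 76
⇒ x* = 4
y-coordinate, sorted with cumulative weight:
  y=1 (P, w=20) cum 20
  y=4 (R, w=30) cum 50  ← median
  y=8 (Q, w=20) cum 70
  y=9 (S, w=6) cum 76
⇒ y* = 4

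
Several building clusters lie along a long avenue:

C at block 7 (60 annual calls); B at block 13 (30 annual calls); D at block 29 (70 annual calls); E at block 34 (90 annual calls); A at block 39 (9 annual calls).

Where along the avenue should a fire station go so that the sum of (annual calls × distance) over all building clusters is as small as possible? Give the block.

x = 29

For a sum of weighted absolute distances on a line, the optimum is the weighted median (not the mean). Total weight W = 259; half-weight = 129.5.
Sort by position and accumulate weight:
  block 7 (C, w=60) → cum 60
  block 13 (B, w=30) → cum 90
  block 29 (D, w=70) → cum 160  ≥ 129.5 → median here
  block 34 (E, w=90) → cum 250
  block 39 (A, w=9) → cum 259
Optimal location: block 29.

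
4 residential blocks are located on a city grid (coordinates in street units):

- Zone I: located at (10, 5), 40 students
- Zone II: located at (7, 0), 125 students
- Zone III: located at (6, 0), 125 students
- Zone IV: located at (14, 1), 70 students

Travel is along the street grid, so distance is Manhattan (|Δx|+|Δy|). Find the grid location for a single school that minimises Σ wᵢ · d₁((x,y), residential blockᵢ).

(7, 0)

Manhattan distance separates: Σwᵢ(|x−xᵢ|+|y−yᵢ|) = Σwᵢ|x−xᵢ| + Σwᵢ|y−yᵢ|, so x and y are optimised independently as 1-D weighted medians.
Total weight W = 360; half = 180.
x-coordinate, sorted with cumulative weight:
  x=6 (Zone III, w=125) cum 125
  x=7 (Zone II, w=125) cum 250  ← median
  x=10 (Zone I, w=40) cum 290
  x=14 (Zone IV, w=70) cum 360
⇒ x* = 7
y-coordinate, sorted with cumulative weight:
  y=0 (Zone II, w=125) cum 125
  y=0 (Zone III, w=125) cum 250  ← median
  y=1 (Zone IV, w=70) cum 320
  y=5 (Zone I, w=40) cum 360
⇒ y* = 0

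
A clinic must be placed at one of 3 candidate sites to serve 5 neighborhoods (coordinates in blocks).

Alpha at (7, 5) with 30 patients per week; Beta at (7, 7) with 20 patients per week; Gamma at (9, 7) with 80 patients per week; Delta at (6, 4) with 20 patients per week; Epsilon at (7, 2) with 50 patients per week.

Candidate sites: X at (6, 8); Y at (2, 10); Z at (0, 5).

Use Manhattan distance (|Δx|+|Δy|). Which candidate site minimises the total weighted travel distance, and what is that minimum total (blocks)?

X, total 910 blocks

Total weighted distance at each candidate:
  X (6, 8): total = 910
  Y (2, 10): total = 2110
  Z (0, 5): total = 1910
Minimum is at X with total 910 blocks.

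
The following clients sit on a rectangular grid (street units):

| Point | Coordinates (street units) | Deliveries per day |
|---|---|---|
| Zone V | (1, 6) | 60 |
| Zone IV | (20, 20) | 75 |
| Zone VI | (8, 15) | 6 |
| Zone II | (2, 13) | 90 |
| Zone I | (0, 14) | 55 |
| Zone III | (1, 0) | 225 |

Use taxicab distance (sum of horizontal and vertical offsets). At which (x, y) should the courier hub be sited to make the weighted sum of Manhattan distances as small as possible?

Manhattan distance separates: Σwᵢ(|x−xᵢ|+|y−yᵢ|) = Σwᵢ|x−xᵢ| + Σwᵢ|y−yᵢ|, so x and y are optimised independently as 1-D weighted medians.
Total weight W = 511; half = 255.5.
x-coordinate, sorted with cumulative weight:
  x=0 (Zone I, w=55) cum 55
  x=1 (Zone V, w=60) cum 115
  x=1 (Zone III, w=225) cum 340  ← median
  x=2 (Zone II, w=90) cum 430
  x=8 (Zone VI, w=6) cum 436
  x=20 (Zone IV, w=75) cum 511
⇒ x* = 1
y-coordinate, sorted with cumulative weight:
  y=0 (Zone III, w=225) cum 225
  y=6 (Zone V, w=60) cum 285  ← median
  y=13 (Zone II, w=90) cum 375
  y=14 (Zone I, w=55) cum 430
  y=15 (Zone VI, w=6) cum 436
  y=20 (Zone IV, w=75) cum 511
⇒ y* = 6

(1, 6)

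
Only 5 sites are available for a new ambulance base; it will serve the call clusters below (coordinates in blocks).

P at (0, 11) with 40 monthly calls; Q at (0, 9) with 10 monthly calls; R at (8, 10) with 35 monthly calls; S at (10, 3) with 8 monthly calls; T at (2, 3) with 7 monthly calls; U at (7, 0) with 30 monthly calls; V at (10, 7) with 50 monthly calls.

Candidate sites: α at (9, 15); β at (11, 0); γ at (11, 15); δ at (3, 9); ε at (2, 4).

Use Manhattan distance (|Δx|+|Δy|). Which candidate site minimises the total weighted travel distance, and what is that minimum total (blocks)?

δ, total 1433 blocks

Total weighted distance at each candidate:
  α (9, 15): total = 2077
  β (11, 0): total = 2171
  γ (11, 15): total = 2321
  δ (3, 9): total = 1433
  ε (2, 4): total = 1749
Minimum is at δ with total 1433 blocks.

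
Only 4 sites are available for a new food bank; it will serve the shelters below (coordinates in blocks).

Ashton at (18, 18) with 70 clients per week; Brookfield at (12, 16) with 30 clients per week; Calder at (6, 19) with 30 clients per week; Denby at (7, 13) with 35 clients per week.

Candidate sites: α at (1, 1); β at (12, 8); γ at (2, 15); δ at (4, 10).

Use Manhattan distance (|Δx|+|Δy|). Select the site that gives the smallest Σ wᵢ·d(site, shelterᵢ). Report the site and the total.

γ, total 2145 blocks

Total weighted distance at each candidate:
  α (1, 1): total = 4480
  β (12, 8): total = 2220
  γ (2, 15): total = 2145
  δ (4, 10): total = 2500
Minimum is at γ with total 2145 blocks.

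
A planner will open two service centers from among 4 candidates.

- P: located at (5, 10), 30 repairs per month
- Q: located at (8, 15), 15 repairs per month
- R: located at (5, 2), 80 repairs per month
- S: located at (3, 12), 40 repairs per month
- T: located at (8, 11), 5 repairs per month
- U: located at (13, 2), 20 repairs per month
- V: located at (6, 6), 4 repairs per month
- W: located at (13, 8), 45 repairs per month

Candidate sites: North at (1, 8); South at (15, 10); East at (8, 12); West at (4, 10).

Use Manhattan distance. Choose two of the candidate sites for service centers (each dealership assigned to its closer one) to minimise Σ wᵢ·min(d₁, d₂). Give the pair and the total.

Evaluate every pair (each demand assigned to the nearer of the two):
  {South, West}: total = 1434
  {East, West}: total = 1649
  {North, South}: total = 1848
  {South, East}: total = 1852
  {North, West}: total = 1889
  {North, East}: total = 1933
Best pair: {South, West} with total 1434.

{South, West}, total 1434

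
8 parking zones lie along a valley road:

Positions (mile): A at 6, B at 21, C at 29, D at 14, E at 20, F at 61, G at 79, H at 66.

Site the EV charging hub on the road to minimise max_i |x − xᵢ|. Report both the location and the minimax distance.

location 42.5, max distance 36.5

The 1-center on a line is the midpoint of the two extreme points: leftmost at 6, rightmost at 79.
Optimal location = (6 + 79)/2 = 42.5; maximum distance = (79 − 6)/2 = 36.5.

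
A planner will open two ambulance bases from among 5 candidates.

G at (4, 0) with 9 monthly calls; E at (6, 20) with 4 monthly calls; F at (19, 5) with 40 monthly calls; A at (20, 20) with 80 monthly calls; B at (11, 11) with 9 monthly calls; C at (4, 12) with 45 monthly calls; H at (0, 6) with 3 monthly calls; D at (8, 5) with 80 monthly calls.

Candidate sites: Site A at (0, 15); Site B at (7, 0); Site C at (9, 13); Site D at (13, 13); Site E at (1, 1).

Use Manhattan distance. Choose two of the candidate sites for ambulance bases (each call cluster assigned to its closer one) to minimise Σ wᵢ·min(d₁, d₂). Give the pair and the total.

Evaluate every pair (each demand assigned to the nearer of the two):
  {Site B, Site D}: total = 2768
  {Site C, Site D}: total = 2956
  {Site B, Site C}: total = 3012
  {Site D, Site E}: total = 3156
  {Site C, Site E}: total = 3280
  {Site A, Site D}: total = 3313
  {Site A, Site C}: total = 3415
  {Site A, Site B}: total = 3708
  {Site A, Site E}: total = 4308
  {Site B, Site E}: total = 4694
Best pair: {Site B, Site D} with total 2768.

{Site B, Site D}, total 2768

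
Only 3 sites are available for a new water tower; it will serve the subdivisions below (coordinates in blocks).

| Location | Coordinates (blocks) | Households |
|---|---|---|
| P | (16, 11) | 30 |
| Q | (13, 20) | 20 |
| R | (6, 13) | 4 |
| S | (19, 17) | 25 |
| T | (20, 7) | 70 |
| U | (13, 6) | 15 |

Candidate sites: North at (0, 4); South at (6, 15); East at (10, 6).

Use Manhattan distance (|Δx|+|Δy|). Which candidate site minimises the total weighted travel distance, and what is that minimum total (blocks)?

East, total 2029 blocks

Total weighted distance at each candidate:
  North (0, 4): total = 3965
  South (6, 15): total = 2823
  East (10, 6): total = 2029
Minimum is at East with total 2029 blocks.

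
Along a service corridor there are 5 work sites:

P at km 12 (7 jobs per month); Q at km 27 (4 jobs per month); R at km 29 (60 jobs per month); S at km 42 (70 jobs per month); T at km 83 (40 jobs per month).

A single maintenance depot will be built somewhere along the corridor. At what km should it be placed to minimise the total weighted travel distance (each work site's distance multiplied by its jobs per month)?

x = 42

For a sum of weighted absolute distances on a line, the optimum is the weighted median (not the mean). Total weight W = 181; half-weight = 90.5.
Sort by position and accumulate weight:
  km 12 (P, w=7) → cum 7
  km 27 (Q, w=4) → cum 11
  km 29 (R, w=60) → cum 71
  km 42 (S, w=70) → cum 141  ≥ 90.5 → median here
  km 83 (T, w=40) → cum 181
Optimal location: km 42.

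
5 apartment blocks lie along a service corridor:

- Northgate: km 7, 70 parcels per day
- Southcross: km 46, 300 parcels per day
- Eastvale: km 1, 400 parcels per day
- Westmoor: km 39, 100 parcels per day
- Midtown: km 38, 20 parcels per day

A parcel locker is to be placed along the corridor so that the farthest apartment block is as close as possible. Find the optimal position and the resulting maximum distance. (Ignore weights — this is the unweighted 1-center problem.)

The 1-center on a line is the midpoint of the two extreme points: leftmost at 1, rightmost at 46.
Optimal location = (1 + 46)/2 = 23.5; maximum distance = (46 − 1)/2 = 22.5.

location 23.5, max distance 22.5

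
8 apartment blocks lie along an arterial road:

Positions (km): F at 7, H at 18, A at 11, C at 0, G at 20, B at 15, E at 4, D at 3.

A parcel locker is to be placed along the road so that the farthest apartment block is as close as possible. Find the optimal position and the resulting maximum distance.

The 1-center on a line is the midpoint of the two extreme points: leftmost at 0, rightmost at 20.
Optimal location = (0 + 20)/2 = 10; maximum distance = (20 − 0)/2 = 10.

location 10, max distance 10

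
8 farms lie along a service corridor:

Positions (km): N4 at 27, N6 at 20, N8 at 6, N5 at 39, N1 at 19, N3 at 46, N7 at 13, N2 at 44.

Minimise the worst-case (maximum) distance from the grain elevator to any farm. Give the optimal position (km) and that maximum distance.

location 26, max distance 20

The 1-center on a line is the midpoint of the two extreme points: leftmost at 6, rightmost at 46.
Optimal location = (6 + 46)/2 = 26; maximum distance = (46 − 6)/2 = 20.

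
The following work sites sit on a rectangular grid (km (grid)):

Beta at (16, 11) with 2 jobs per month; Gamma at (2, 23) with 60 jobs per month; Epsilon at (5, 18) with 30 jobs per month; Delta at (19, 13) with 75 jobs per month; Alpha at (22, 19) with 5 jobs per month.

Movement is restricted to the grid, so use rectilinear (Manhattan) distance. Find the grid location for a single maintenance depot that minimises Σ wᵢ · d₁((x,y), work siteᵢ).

(5, 18)

Manhattan distance separates: Σwᵢ(|x−xᵢ|+|y−yᵢ|) = Σwᵢ|x−xᵢ| + Σwᵢ|y−yᵢ|, so x and y are optimised independently as 1-D weighted medians.
Total weight W = 172; half = 86.
x-coordinate, sorted with cumulative weight:
  x=2 (Gamma, w=60) cum 60
  x=5 (Epsilon, w=30) cum 90  ← median
  x=16 (Beta, w=2) cum 92
  x=19 (Delta, w=75) cum 167
  x=22 (Alpha, w=5) cum 172
⇒ x* = 5
y-coordinate, sorted with cumulative weight:
  y=11 (Beta, w=2) cum 2
  y=13 (Delta, w=75) cum 77
  y=18 (Epsilon, w=30) cum 107  ← median
  y=19 (Alpha, w=5) cum 112
  y=23 (Gamma, w=60) cum 172
⇒ y* = 18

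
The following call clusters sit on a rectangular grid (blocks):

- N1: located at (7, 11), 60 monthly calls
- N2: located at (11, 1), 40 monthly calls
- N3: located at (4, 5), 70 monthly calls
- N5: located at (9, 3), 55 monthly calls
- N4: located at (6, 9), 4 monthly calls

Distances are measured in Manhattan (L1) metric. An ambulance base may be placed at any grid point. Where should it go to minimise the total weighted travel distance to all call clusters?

(7, 5)

Manhattan distance separates: Σwᵢ(|x−xᵢ|+|y−yᵢ|) = Σwᵢ|x−xᵢ| + Σwᵢ|y−yᵢ|, so x and y are optimised independently as 1-D weighted medians.
Total weight W = 229; half = 114.5.
x-coordinate, sorted with cumulative weight:
  x=4 (N3, w=70) cum 70
  x=6 (N4, w=4) cum 74
  x=7 (N1, w=60) cum 134  ← median
  x=9 (N5, w=55) cum 189
  x=11 (N2, w=40) cum 229
⇒ x* = 7
y-coordinate, sorted with cumulative weight:
  y=1 (N2, w=40) cum 40
  y=3 (N5, w=55) cum 95
  y=5 (N3, w=70) cum 165  ← median
  y=9 (N4, w=4) cum 169
  y=11 (N1, w=60) cum 229
⇒ y* = 5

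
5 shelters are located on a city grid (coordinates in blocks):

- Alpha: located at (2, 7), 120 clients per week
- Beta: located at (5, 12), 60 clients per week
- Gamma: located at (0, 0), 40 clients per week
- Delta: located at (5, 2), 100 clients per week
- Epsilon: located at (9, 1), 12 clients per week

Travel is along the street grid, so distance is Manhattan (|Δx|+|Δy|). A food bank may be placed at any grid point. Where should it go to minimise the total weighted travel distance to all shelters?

(5, 7)

Manhattan distance separates: Σwᵢ(|x−xᵢ|+|y−yᵢ|) = Σwᵢ|x−xᵢ| + Σwᵢ|y−yᵢ|, so x and y are optimised independently as 1-D weighted medians.
Total weight W = 332; half = 166.
x-coordinate, sorted with cumulative weight:
  x=0 (Gamma, w=40) cum 40
  x=2 (Alpha, w=120) cum 160
  x=5 (Beta, w=60) cum 220  ← median
  x=5 (Delta, w=100) cum 320
  x=9 (Epsilon, w=12) cum 332
⇒ x* = 5
y-coordinate, sorted with cumulative weight:
  y=0 (Gamma, w=40) cum 40
  y=1 (Epsilon, w=12) cum 52
  y=2 (Delta, w=100) cum 152
  y=7 (Alpha, w=120) cum 272  ← median
  y=12 (Beta, w=60) cum 332
⇒ y* = 7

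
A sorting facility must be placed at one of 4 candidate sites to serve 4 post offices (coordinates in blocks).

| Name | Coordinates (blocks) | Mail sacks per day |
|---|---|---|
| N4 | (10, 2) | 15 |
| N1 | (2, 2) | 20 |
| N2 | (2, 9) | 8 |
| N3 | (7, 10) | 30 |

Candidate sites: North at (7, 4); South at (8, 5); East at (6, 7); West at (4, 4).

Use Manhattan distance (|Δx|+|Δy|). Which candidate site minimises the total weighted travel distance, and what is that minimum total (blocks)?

North, total 475 blocks

Total weighted distance at each candidate:
  North (7, 4): total = 475
  South (8, 5): total = 515
  East (6, 7): total = 483
  West (4, 4): total = 526
Minimum is at North with total 475 blocks.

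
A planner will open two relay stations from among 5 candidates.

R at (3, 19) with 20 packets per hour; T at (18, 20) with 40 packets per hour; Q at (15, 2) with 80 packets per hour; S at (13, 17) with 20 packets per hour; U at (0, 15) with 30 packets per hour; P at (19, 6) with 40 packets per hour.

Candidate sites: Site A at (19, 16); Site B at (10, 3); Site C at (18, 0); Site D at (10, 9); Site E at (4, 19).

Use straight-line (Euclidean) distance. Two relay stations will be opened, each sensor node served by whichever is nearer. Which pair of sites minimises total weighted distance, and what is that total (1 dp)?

{Site C, Site E}, total 1467.3

Evaluate every pair (each demand assigned to the nearer of the two):
  {Site C, Site E}: total = 1467.3
  {Site A, Site C}: total = 1714.7
  {Site B, Site E}: total = 1722.9
  {Site C, Site D}: total = 1840.7
  {Site A, Site B}: total = 1868.2
  {Site A, Site D}: total = 1948.2
  {Site D, Site E}: total = 1972.3
  {Site A, Site E}: total = 2041.1
  {Site B, Site D}: total = 2096.3
  {Site B, Site C}: total = 2387.5
Best pair: {Site C, Site E} with total 1467.3.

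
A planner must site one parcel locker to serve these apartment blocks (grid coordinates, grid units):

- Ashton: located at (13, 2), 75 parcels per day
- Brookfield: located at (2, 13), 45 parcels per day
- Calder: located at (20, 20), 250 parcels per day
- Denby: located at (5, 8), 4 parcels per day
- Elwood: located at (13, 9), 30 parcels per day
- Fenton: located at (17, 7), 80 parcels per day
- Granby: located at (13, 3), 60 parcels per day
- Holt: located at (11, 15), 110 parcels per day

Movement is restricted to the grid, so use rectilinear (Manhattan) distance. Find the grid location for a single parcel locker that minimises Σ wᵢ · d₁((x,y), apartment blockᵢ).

Manhattan distance separates: Σwᵢ(|x−xᵢ|+|y−yᵢ|) = Σwᵢ|x−xᵢ| + Σwᵢ|y−yᵢ|, so x and y are optimised independently as 1-D weighted medians.
Total weight W = 654; half = 327.
x-coordinate, sorted with cumulative weight:
  x=2 (Brookfield, w=45) cum 45
  x=5 (Denby, w=4) cum 49
  x=11 (Holt, w=110) cum 159
  x=13 (Ashton, w=75) cum 234
  x=13 (Elwood, w=30) cum 264
  x=13 (Granby, w=60) cum 324
  x=17 (Fenton, w=80) cum 404  ← median
  x=20 (Calder, w=250) cum 654
⇒ x* = 17
y-coordinate, sorted with cumulative weight:
  y=2 (Ashton, w=75) cum 75
  y=3 (Granby, w=60) cum 135
  y=7 (Fenton, w=80) cum 215
  y=8 (Denby, w=4) cum 219
  y=9 (Elwood, w=30) cum 249
  y=13 (Brookfield, w=45) cum 294
  y=15 (Holt, w=110) cum 404  ← median
  y=20 (Calder, w=250) cum 654
⇒ y* = 15

(17, 15)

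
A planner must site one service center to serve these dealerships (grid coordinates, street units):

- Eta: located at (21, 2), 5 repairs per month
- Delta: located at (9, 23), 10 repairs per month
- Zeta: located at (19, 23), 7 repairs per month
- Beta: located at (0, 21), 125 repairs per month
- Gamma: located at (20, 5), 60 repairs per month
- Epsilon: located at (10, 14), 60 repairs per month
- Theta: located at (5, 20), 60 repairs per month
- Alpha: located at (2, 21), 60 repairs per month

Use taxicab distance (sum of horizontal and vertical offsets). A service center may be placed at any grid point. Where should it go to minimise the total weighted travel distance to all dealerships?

(5, 21)

Manhattan distance separates: Σwᵢ(|x−xᵢ|+|y−yᵢ|) = Σwᵢ|x−xᵢ| + Σwᵢ|y−yᵢ|, so x and y are optimised independently as 1-D weighted medians.
Total weight W = 387; half = 193.5.
x-coordinate, sorted with cumulative weight:
  x=0 (Beta, w=125) cum 125
  x=2 (Alpha, w=60) cum 185
  x=5 (Theta, w=60) cum 245  ← median
  x=9 (Delta, w=10) cum 255
  x=10 (Epsilon, w=60) cum 315
  x=19 (Zeta, w=7) cum 322
  x=20 (Gamma, w=60) cum 382
  x=21 (Eta, w=5) cum 387
⇒ x* = 5
y-coordinate, sorted with cumulative weight:
  y=2 (Eta, w=5) cum 5
  y=5 (Gamma, w=60) cum 65
  y=14 (Epsilon, w=60) cum 125
  y=20 (Theta, w=60) cum 185
  y=21 (Beta, w=125) cum 310  ← median
  y=21 (Alpha, w=60) cum 370
  y=23 (Delta, w=10) cum 380
  y=23 (Zeta, w=7) cum 387
⇒ y* = 21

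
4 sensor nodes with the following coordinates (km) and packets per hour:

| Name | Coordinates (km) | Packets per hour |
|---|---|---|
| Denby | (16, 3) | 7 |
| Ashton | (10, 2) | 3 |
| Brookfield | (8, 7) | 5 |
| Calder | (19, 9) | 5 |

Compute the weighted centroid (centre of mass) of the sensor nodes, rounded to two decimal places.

The minimiser of Σwᵢ‖p−pᵢ‖² is the weighted centroid p* = (Σwᵢpᵢ)/(Σwᵢ).
Σwᵢ = 20.
Σwᵢxᵢ = 7·16 + 3·10 + 5·8 + 5·19 = 277.
Σwᵢyᵢ = 7·3 + 3·2 + 5·7 + 5·9 = 107.
x* = 277/20 = 13.85, y* = 107/20 = 5.35.

(13.85, 5.35)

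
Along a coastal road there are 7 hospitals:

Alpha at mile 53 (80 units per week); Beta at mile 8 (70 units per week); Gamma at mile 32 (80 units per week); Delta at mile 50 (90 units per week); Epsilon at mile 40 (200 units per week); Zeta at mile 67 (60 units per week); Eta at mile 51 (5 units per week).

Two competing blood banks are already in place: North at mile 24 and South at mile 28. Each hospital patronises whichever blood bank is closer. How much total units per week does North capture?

The indifferent point is the midpoint (24+28)/2 = 26; hospitals left of it (closer to North at 24) go to North, those right go to South.
  Beta at 8 (w=70) → North
  Gamma at 32 (w=80) → South
  Epsilon at 40 (w=200) → South
  Delta at 50 (w=90) → South
  Eta at 51 (w=5) → South
  Alpha at 53 (w=80) → South
  Zeta at 67 (w=60) → South
North captures 70; South captures 515.

70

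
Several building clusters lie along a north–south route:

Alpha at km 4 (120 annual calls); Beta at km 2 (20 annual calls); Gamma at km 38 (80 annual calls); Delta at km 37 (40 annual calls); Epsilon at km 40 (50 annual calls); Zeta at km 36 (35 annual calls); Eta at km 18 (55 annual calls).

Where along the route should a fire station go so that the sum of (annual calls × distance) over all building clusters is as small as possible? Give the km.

For a sum of weighted absolute distances on a line, the optimum is the weighted median (not the mean). Total weight W = 400; half-weight = 200.
Sort by position and accumulate weight:
  km 2 (Beta, w=20) → cum 20
  km 4 (Alpha, w=120) → cum 140
  km 18 (Eta, w=55) → cum 195
  km 36 (Zeta, w=35) → cum 230  ≥ 200 → median here
  km 37 (Delta, w=40) → cum 270
  km 38 (Gamma, w=80) → cum 350
  km 40 (Epsilon, w=50) → cum 400
Optimal location: km 36.

x = 36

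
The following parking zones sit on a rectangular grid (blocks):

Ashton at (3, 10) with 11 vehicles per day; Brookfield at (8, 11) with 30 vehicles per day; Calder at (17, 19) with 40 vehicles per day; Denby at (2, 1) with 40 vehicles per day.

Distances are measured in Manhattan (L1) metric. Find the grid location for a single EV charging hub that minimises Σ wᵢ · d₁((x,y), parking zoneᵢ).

(8, 11)

Manhattan distance separates: Σwᵢ(|x−xᵢ|+|y−yᵢ|) = Σwᵢ|x−xᵢ| + Σwᵢ|y−yᵢ|, so x and y are optimised independently as 1-D weighted medians.
Total weight W = 121; half = 60.5.
x-coordinate, sorted with cumulative weight:
  x=2 (Denby, w=40) cum 40
  x=3 (Ashton, w=11) cum 51
  x=8 (Brookfield, w=30) cum 81  ← median
  x=17 (Calder, w=40) cum 121
⇒ x* = 8
y-coordinate, sorted with cumulative weight:
  y=1 (Denby, w=40) cum 40
  y=10 (Ashton, w=11) cum 51
  y=11 (Brookfield, w=30) cum 81  ← median
  y=19 (Calder, w=40) cum 121
⇒ y* = 11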